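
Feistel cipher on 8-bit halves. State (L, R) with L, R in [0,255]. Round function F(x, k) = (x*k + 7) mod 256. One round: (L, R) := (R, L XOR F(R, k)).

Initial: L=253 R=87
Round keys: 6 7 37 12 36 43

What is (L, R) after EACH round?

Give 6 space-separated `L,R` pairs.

Answer: 87,236 236,44 44,143 143,151 151,204 204,220

Derivation:
Round 1 (k=6): L=87 R=236
Round 2 (k=7): L=236 R=44
Round 3 (k=37): L=44 R=143
Round 4 (k=12): L=143 R=151
Round 5 (k=36): L=151 R=204
Round 6 (k=43): L=204 R=220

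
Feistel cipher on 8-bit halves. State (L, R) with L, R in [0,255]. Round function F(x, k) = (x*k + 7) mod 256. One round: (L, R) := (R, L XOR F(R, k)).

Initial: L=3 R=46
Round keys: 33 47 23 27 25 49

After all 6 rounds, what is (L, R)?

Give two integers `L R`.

Round 1 (k=33): L=46 R=246
Round 2 (k=47): L=246 R=31
Round 3 (k=23): L=31 R=38
Round 4 (k=27): L=38 R=22
Round 5 (k=25): L=22 R=11
Round 6 (k=49): L=11 R=52

Answer: 11 52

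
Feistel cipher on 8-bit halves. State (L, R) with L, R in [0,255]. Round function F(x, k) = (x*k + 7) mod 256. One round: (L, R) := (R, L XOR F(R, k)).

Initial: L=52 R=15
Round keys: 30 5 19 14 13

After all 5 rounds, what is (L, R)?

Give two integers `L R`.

Round 1 (k=30): L=15 R=253
Round 2 (k=5): L=253 R=247
Round 3 (k=19): L=247 R=161
Round 4 (k=14): L=161 R=34
Round 5 (k=13): L=34 R=96

Answer: 34 96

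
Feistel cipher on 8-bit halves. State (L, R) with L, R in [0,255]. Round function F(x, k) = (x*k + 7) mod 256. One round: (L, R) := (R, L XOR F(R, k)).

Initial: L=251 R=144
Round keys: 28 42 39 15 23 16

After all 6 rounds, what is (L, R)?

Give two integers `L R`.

Round 1 (k=28): L=144 R=60
Round 2 (k=42): L=60 R=79
Round 3 (k=39): L=79 R=44
Round 4 (k=15): L=44 R=212
Round 5 (k=23): L=212 R=63
Round 6 (k=16): L=63 R=35

Answer: 63 35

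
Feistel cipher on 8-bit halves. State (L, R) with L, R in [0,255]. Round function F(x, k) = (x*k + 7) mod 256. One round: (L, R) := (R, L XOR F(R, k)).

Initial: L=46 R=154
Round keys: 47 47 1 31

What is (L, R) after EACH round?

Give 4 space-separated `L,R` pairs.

Answer: 154,99 99,174 174,214 214,95

Derivation:
Round 1 (k=47): L=154 R=99
Round 2 (k=47): L=99 R=174
Round 3 (k=1): L=174 R=214
Round 4 (k=31): L=214 R=95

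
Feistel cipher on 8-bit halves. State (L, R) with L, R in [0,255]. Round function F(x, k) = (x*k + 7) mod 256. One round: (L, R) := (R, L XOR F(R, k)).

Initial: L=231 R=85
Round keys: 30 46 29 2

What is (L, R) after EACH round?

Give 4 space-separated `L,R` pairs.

Round 1 (k=30): L=85 R=26
Round 2 (k=46): L=26 R=230
Round 3 (k=29): L=230 R=15
Round 4 (k=2): L=15 R=195

Answer: 85,26 26,230 230,15 15,195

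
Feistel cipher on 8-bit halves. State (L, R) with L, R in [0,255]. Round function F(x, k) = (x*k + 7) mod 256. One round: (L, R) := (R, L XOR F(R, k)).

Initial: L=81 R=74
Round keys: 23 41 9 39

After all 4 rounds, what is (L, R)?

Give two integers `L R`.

Answer: 132 10

Derivation:
Round 1 (k=23): L=74 R=252
Round 2 (k=41): L=252 R=41
Round 3 (k=9): L=41 R=132
Round 4 (k=39): L=132 R=10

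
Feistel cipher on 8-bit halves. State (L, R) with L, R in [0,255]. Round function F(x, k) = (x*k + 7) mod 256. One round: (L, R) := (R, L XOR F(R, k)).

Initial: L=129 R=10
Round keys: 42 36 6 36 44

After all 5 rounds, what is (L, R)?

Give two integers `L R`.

Round 1 (k=42): L=10 R=42
Round 2 (k=36): L=42 R=229
Round 3 (k=6): L=229 R=79
Round 4 (k=36): L=79 R=198
Round 5 (k=44): L=198 R=64

Answer: 198 64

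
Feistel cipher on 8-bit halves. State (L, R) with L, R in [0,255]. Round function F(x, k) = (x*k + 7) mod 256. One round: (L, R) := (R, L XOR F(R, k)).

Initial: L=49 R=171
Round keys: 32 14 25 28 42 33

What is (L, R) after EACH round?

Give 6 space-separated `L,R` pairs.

Answer: 171,86 86,16 16,193 193,51 51,164 164,24

Derivation:
Round 1 (k=32): L=171 R=86
Round 2 (k=14): L=86 R=16
Round 3 (k=25): L=16 R=193
Round 4 (k=28): L=193 R=51
Round 5 (k=42): L=51 R=164
Round 6 (k=33): L=164 R=24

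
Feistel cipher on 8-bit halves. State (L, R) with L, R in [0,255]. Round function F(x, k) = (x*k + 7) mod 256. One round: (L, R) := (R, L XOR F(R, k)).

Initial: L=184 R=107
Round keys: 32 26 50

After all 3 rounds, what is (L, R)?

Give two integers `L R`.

Round 1 (k=32): L=107 R=223
Round 2 (k=26): L=223 R=198
Round 3 (k=50): L=198 R=108

Answer: 198 108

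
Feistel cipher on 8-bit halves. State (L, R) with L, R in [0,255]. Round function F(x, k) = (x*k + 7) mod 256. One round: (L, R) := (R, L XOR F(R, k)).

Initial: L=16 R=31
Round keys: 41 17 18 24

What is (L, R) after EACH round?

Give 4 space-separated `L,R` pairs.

Answer: 31,238 238,202 202,213 213,53

Derivation:
Round 1 (k=41): L=31 R=238
Round 2 (k=17): L=238 R=202
Round 3 (k=18): L=202 R=213
Round 4 (k=24): L=213 R=53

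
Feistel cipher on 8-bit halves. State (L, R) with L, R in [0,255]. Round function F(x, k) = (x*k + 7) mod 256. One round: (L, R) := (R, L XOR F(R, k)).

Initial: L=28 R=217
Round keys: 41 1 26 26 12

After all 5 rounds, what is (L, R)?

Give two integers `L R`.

Answer: 79 84

Derivation:
Round 1 (k=41): L=217 R=212
Round 2 (k=1): L=212 R=2
Round 3 (k=26): L=2 R=239
Round 4 (k=26): L=239 R=79
Round 5 (k=12): L=79 R=84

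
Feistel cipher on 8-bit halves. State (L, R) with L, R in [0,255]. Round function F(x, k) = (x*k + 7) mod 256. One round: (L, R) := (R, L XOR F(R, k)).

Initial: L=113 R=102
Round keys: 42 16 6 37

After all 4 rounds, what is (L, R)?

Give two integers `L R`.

Answer: 63 99

Derivation:
Round 1 (k=42): L=102 R=178
Round 2 (k=16): L=178 R=65
Round 3 (k=6): L=65 R=63
Round 4 (k=37): L=63 R=99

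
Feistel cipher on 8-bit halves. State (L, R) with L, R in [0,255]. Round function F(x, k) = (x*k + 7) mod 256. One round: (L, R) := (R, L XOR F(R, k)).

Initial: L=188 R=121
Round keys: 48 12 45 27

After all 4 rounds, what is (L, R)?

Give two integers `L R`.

Round 1 (k=48): L=121 R=11
Round 2 (k=12): L=11 R=242
Round 3 (k=45): L=242 R=154
Round 4 (k=27): L=154 R=183

Answer: 154 183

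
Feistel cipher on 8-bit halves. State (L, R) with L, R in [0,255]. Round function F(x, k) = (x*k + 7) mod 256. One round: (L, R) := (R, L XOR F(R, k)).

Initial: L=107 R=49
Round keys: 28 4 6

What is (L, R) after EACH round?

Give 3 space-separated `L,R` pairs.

Round 1 (k=28): L=49 R=8
Round 2 (k=4): L=8 R=22
Round 3 (k=6): L=22 R=131

Answer: 49,8 8,22 22,131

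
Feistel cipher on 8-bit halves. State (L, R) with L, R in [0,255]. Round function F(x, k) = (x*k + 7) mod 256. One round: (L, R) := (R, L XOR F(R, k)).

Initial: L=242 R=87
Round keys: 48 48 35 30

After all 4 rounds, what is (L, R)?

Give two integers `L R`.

Round 1 (k=48): L=87 R=165
Round 2 (k=48): L=165 R=160
Round 3 (k=35): L=160 R=66
Round 4 (k=30): L=66 R=99

Answer: 66 99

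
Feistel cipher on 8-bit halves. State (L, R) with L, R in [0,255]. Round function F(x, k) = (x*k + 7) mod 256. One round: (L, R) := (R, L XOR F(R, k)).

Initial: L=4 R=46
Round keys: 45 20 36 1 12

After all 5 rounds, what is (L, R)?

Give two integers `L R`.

Round 1 (k=45): L=46 R=25
Round 2 (k=20): L=25 R=213
Round 3 (k=36): L=213 R=226
Round 4 (k=1): L=226 R=60
Round 5 (k=12): L=60 R=53

Answer: 60 53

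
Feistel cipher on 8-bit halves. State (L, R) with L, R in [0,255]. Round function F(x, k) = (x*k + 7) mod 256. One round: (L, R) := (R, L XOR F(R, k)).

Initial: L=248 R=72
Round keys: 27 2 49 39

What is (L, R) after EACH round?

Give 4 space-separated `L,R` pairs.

Round 1 (k=27): L=72 R=103
Round 2 (k=2): L=103 R=157
Round 3 (k=49): L=157 R=115
Round 4 (k=39): L=115 R=17

Answer: 72,103 103,157 157,115 115,17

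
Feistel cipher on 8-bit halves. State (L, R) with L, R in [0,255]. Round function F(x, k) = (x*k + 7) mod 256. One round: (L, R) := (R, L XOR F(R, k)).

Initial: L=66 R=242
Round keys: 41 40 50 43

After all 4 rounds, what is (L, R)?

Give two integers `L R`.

Answer: 154 168

Derivation:
Round 1 (k=41): L=242 R=139
Round 2 (k=40): L=139 R=77
Round 3 (k=50): L=77 R=154
Round 4 (k=43): L=154 R=168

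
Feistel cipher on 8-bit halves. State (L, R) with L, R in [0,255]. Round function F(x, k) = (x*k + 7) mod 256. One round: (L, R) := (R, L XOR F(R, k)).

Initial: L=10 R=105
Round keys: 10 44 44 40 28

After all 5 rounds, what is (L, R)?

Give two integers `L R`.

Round 1 (k=10): L=105 R=43
Round 2 (k=44): L=43 R=2
Round 3 (k=44): L=2 R=116
Round 4 (k=40): L=116 R=37
Round 5 (k=28): L=37 R=103

Answer: 37 103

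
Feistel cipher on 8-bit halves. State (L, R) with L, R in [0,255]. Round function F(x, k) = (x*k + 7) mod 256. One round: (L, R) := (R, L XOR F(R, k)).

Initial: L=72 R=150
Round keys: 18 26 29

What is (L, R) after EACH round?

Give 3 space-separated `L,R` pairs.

Answer: 150,219 219,211 211,53

Derivation:
Round 1 (k=18): L=150 R=219
Round 2 (k=26): L=219 R=211
Round 3 (k=29): L=211 R=53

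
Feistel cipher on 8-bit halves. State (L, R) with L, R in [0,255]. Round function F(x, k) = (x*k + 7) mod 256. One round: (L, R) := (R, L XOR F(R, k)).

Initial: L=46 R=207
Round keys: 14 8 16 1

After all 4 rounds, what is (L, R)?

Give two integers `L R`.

Round 1 (k=14): L=207 R=119
Round 2 (k=8): L=119 R=112
Round 3 (k=16): L=112 R=112
Round 4 (k=1): L=112 R=7

Answer: 112 7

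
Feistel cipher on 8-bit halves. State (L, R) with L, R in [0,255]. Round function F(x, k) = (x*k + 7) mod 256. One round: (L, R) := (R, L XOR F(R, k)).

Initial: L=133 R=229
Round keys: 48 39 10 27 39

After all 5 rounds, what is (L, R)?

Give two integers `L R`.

Round 1 (k=48): L=229 R=114
Round 2 (k=39): L=114 R=128
Round 3 (k=10): L=128 R=117
Round 4 (k=27): L=117 R=222
Round 5 (k=39): L=222 R=172

Answer: 222 172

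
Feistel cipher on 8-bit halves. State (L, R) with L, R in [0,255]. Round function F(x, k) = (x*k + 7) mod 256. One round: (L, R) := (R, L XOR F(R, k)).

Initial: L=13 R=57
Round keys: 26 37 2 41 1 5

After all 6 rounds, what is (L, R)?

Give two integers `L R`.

Answer: 212 231

Derivation:
Round 1 (k=26): L=57 R=220
Round 2 (k=37): L=220 R=234
Round 3 (k=2): L=234 R=7
Round 4 (k=41): L=7 R=204
Round 5 (k=1): L=204 R=212
Round 6 (k=5): L=212 R=231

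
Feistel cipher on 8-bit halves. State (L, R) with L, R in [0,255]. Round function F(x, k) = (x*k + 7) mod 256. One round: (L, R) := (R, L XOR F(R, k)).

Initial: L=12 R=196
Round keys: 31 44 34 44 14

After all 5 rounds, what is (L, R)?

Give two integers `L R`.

Round 1 (k=31): L=196 R=207
Round 2 (k=44): L=207 R=95
Round 3 (k=34): L=95 R=106
Round 4 (k=44): L=106 R=96
Round 5 (k=14): L=96 R=45

Answer: 96 45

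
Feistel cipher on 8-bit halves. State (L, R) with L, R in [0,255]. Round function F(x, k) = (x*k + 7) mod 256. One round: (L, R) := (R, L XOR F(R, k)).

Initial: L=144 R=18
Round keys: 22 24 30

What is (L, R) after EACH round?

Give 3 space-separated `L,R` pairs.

Answer: 18,3 3,93 93,238

Derivation:
Round 1 (k=22): L=18 R=3
Round 2 (k=24): L=3 R=93
Round 3 (k=30): L=93 R=238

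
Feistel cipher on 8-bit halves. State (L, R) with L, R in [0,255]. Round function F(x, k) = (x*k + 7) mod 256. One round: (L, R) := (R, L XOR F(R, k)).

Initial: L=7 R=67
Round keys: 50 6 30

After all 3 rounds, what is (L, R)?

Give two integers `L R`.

Answer: 224 93

Derivation:
Round 1 (k=50): L=67 R=26
Round 2 (k=6): L=26 R=224
Round 3 (k=30): L=224 R=93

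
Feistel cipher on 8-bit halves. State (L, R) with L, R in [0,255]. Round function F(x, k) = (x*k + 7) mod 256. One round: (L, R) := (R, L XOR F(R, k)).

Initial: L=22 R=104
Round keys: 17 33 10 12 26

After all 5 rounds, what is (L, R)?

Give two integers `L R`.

Answer: 103 83

Derivation:
Round 1 (k=17): L=104 R=249
Round 2 (k=33): L=249 R=72
Round 3 (k=10): L=72 R=46
Round 4 (k=12): L=46 R=103
Round 5 (k=26): L=103 R=83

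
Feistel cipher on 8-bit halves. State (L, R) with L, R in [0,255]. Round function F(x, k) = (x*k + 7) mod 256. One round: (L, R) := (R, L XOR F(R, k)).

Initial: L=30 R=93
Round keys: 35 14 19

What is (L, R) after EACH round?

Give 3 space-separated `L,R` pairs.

Round 1 (k=35): L=93 R=160
Round 2 (k=14): L=160 R=154
Round 3 (k=19): L=154 R=213

Answer: 93,160 160,154 154,213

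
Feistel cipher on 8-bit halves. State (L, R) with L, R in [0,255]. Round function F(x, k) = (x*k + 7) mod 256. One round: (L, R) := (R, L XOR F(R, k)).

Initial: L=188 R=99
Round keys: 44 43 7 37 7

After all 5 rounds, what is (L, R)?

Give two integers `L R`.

Answer: 117 21

Derivation:
Round 1 (k=44): L=99 R=183
Round 2 (k=43): L=183 R=167
Round 3 (k=7): L=167 R=47
Round 4 (k=37): L=47 R=117
Round 5 (k=7): L=117 R=21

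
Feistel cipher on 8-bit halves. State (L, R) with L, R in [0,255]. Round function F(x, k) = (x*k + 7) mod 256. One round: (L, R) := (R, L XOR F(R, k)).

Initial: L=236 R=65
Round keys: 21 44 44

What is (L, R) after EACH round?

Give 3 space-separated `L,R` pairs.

Answer: 65,176 176,6 6,191

Derivation:
Round 1 (k=21): L=65 R=176
Round 2 (k=44): L=176 R=6
Round 3 (k=44): L=6 R=191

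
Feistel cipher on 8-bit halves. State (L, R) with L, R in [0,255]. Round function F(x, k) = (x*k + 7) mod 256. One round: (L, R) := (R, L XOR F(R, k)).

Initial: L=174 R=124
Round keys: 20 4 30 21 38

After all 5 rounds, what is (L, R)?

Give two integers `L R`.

Answer: 48 135

Derivation:
Round 1 (k=20): L=124 R=25
Round 2 (k=4): L=25 R=23
Round 3 (k=30): L=23 R=160
Round 4 (k=21): L=160 R=48
Round 5 (k=38): L=48 R=135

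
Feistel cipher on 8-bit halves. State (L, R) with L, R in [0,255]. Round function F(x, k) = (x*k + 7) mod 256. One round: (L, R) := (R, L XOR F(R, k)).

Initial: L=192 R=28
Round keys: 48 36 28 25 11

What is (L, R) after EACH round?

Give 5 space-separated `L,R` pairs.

Round 1 (k=48): L=28 R=135
Round 2 (k=36): L=135 R=31
Round 3 (k=28): L=31 R=236
Round 4 (k=25): L=236 R=12
Round 5 (k=11): L=12 R=103

Answer: 28,135 135,31 31,236 236,12 12,103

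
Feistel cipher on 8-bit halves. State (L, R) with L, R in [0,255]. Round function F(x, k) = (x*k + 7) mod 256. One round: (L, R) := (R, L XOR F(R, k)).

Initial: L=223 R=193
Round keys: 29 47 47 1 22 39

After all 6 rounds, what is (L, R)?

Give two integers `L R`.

Answer: 116 198

Derivation:
Round 1 (k=29): L=193 R=59
Round 2 (k=47): L=59 R=29
Round 3 (k=47): L=29 R=97
Round 4 (k=1): L=97 R=117
Round 5 (k=22): L=117 R=116
Round 6 (k=39): L=116 R=198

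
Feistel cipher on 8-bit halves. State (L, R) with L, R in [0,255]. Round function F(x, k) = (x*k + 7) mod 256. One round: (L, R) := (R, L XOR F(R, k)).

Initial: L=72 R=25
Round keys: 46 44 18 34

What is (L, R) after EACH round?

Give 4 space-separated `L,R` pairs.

Round 1 (k=46): L=25 R=205
Round 2 (k=44): L=205 R=90
Round 3 (k=18): L=90 R=150
Round 4 (k=34): L=150 R=169

Answer: 25,205 205,90 90,150 150,169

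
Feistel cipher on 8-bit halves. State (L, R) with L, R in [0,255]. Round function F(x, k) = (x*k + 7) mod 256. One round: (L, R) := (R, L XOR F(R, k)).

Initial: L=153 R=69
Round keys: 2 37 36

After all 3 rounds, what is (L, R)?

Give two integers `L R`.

Answer: 106 231

Derivation:
Round 1 (k=2): L=69 R=8
Round 2 (k=37): L=8 R=106
Round 3 (k=36): L=106 R=231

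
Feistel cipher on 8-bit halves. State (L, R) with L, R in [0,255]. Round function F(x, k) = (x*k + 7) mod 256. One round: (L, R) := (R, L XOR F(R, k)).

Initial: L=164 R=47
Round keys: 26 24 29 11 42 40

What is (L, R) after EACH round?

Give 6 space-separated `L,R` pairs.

Answer: 47,105 105,240 240,94 94,225 225,175 175,190

Derivation:
Round 1 (k=26): L=47 R=105
Round 2 (k=24): L=105 R=240
Round 3 (k=29): L=240 R=94
Round 4 (k=11): L=94 R=225
Round 5 (k=42): L=225 R=175
Round 6 (k=40): L=175 R=190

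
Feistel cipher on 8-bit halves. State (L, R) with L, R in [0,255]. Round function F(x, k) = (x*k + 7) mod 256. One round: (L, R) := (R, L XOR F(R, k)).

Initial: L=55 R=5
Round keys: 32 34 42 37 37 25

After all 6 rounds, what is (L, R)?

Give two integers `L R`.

Answer: 56 195

Derivation:
Round 1 (k=32): L=5 R=144
Round 2 (k=34): L=144 R=34
Round 3 (k=42): L=34 R=11
Round 4 (k=37): L=11 R=188
Round 5 (k=37): L=188 R=56
Round 6 (k=25): L=56 R=195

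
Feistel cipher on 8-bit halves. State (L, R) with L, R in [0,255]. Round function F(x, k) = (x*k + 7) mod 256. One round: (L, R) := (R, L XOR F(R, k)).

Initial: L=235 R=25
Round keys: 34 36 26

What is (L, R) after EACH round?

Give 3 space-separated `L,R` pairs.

Round 1 (k=34): L=25 R=178
Round 2 (k=36): L=178 R=22
Round 3 (k=26): L=22 R=241

Answer: 25,178 178,22 22,241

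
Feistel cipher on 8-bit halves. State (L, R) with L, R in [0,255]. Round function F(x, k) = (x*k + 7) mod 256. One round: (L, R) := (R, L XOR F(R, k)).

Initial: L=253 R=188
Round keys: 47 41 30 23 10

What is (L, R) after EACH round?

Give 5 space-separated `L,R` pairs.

Answer: 188,118 118,81 81,243 243,141 141,122

Derivation:
Round 1 (k=47): L=188 R=118
Round 2 (k=41): L=118 R=81
Round 3 (k=30): L=81 R=243
Round 4 (k=23): L=243 R=141
Round 5 (k=10): L=141 R=122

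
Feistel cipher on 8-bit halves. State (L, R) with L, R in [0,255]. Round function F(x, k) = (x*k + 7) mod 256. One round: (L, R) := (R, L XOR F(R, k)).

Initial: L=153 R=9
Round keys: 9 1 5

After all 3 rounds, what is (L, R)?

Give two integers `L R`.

Answer: 193 13

Derivation:
Round 1 (k=9): L=9 R=193
Round 2 (k=1): L=193 R=193
Round 3 (k=5): L=193 R=13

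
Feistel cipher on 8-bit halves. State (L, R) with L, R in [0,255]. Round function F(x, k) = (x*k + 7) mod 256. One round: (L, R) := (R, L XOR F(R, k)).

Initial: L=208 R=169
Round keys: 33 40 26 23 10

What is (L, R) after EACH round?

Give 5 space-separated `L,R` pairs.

Answer: 169,0 0,174 174,179 179,178 178,72

Derivation:
Round 1 (k=33): L=169 R=0
Round 2 (k=40): L=0 R=174
Round 3 (k=26): L=174 R=179
Round 4 (k=23): L=179 R=178
Round 5 (k=10): L=178 R=72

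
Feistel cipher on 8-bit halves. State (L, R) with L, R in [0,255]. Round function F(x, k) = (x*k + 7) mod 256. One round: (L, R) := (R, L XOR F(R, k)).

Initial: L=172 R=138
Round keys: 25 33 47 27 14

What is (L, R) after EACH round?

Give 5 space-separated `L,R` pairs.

Answer: 138,45 45,94 94,100 100,205 205,89

Derivation:
Round 1 (k=25): L=138 R=45
Round 2 (k=33): L=45 R=94
Round 3 (k=47): L=94 R=100
Round 4 (k=27): L=100 R=205
Round 5 (k=14): L=205 R=89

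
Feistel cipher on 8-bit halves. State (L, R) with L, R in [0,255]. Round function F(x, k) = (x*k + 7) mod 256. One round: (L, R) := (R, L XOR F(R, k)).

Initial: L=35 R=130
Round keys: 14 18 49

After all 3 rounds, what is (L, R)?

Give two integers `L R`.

Answer: 133 124

Derivation:
Round 1 (k=14): L=130 R=0
Round 2 (k=18): L=0 R=133
Round 3 (k=49): L=133 R=124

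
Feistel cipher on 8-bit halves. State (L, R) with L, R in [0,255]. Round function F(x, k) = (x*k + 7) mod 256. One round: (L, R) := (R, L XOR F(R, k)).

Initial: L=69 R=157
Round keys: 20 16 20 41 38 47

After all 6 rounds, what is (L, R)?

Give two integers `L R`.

Round 1 (k=20): L=157 R=14
Round 2 (k=16): L=14 R=122
Round 3 (k=20): L=122 R=129
Round 4 (k=41): L=129 R=202
Round 5 (k=38): L=202 R=130
Round 6 (k=47): L=130 R=47

Answer: 130 47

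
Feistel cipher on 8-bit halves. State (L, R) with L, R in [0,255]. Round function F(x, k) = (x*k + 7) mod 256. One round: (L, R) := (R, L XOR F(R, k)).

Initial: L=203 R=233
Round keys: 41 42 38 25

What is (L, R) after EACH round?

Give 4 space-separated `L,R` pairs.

Round 1 (k=41): L=233 R=147
Round 2 (k=42): L=147 R=204
Round 3 (k=38): L=204 R=220
Round 4 (k=25): L=220 R=79

Answer: 233,147 147,204 204,220 220,79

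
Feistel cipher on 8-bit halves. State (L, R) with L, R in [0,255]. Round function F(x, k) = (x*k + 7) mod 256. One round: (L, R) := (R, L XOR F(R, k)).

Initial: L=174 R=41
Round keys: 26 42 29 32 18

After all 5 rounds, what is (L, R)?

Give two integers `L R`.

Round 1 (k=26): L=41 R=159
Round 2 (k=42): L=159 R=52
Round 3 (k=29): L=52 R=116
Round 4 (k=32): L=116 R=179
Round 5 (k=18): L=179 R=233

Answer: 179 233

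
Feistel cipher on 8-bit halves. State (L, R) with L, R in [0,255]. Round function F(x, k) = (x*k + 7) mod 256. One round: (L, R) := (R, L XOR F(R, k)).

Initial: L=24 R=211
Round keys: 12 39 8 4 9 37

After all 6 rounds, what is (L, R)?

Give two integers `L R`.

Answer: 35 254

Derivation:
Round 1 (k=12): L=211 R=243
Round 2 (k=39): L=243 R=223
Round 3 (k=8): L=223 R=12
Round 4 (k=4): L=12 R=232
Round 5 (k=9): L=232 R=35
Round 6 (k=37): L=35 R=254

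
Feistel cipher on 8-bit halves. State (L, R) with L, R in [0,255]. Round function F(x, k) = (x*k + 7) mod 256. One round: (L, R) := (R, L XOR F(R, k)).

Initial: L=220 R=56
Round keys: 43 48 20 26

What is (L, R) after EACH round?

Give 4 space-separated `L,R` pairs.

Round 1 (k=43): L=56 R=179
Round 2 (k=48): L=179 R=175
Round 3 (k=20): L=175 R=0
Round 4 (k=26): L=0 R=168

Answer: 56,179 179,175 175,0 0,168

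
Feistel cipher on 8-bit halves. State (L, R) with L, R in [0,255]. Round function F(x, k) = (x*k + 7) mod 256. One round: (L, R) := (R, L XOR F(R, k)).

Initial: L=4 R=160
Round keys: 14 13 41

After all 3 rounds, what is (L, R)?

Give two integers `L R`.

Answer: 78 70

Derivation:
Round 1 (k=14): L=160 R=195
Round 2 (k=13): L=195 R=78
Round 3 (k=41): L=78 R=70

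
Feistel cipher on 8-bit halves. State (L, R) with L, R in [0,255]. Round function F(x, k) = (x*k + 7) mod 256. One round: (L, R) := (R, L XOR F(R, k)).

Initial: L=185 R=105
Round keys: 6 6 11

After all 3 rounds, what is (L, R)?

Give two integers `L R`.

Answer: 246 93

Derivation:
Round 1 (k=6): L=105 R=196
Round 2 (k=6): L=196 R=246
Round 3 (k=11): L=246 R=93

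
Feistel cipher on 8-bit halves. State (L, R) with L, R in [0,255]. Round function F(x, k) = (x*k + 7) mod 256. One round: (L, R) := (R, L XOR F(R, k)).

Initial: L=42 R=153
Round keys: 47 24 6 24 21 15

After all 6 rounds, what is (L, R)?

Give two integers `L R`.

Round 1 (k=47): L=153 R=52
Round 2 (k=24): L=52 R=126
Round 3 (k=6): L=126 R=207
Round 4 (k=24): L=207 R=17
Round 5 (k=21): L=17 R=163
Round 6 (k=15): L=163 R=133

Answer: 163 133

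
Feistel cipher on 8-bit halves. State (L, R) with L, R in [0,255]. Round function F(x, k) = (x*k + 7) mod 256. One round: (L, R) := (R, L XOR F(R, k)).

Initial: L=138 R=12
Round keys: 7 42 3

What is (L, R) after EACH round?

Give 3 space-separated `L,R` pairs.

Answer: 12,209 209,93 93,207

Derivation:
Round 1 (k=7): L=12 R=209
Round 2 (k=42): L=209 R=93
Round 3 (k=3): L=93 R=207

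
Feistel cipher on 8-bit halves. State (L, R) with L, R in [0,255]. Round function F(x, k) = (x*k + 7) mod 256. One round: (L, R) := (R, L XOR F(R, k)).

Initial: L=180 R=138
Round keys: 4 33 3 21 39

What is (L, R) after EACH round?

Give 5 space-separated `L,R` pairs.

Round 1 (k=4): L=138 R=155
Round 2 (k=33): L=155 R=136
Round 3 (k=3): L=136 R=4
Round 4 (k=21): L=4 R=211
Round 5 (k=39): L=211 R=40

Answer: 138,155 155,136 136,4 4,211 211,40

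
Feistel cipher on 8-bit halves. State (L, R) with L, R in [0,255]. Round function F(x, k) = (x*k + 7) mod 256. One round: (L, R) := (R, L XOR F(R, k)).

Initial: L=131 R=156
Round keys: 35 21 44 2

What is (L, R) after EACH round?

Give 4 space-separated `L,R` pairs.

Answer: 156,216 216,35 35,211 211,142

Derivation:
Round 1 (k=35): L=156 R=216
Round 2 (k=21): L=216 R=35
Round 3 (k=44): L=35 R=211
Round 4 (k=2): L=211 R=142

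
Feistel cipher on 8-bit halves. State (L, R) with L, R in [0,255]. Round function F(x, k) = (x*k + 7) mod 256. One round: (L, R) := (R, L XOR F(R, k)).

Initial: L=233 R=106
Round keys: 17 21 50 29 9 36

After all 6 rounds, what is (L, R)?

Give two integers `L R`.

Round 1 (k=17): L=106 R=248
Round 2 (k=21): L=248 R=53
Round 3 (k=50): L=53 R=153
Round 4 (k=29): L=153 R=105
Round 5 (k=9): L=105 R=33
Round 6 (k=36): L=33 R=194

Answer: 33 194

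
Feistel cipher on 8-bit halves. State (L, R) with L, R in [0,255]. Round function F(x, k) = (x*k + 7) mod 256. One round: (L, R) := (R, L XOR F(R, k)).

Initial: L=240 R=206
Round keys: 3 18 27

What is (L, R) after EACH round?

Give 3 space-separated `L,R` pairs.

Round 1 (k=3): L=206 R=129
Round 2 (k=18): L=129 R=215
Round 3 (k=27): L=215 R=53

Answer: 206,129 129,215 215,53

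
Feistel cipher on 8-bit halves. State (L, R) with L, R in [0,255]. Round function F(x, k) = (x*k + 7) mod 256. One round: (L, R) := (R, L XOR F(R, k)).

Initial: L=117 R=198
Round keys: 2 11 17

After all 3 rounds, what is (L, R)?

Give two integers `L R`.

Round 1 (k=2): L=198 R=230
Round 2 (k=11): L=230 R=47
Round 3 (k=17): L=47 R=192

Answer: 47 192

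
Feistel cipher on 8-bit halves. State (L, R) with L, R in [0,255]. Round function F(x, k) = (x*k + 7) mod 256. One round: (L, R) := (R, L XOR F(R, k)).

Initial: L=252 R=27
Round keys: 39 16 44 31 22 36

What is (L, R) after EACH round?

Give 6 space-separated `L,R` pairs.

Round 1 (k=39): L=27 R=216
Round 2 (k=16): L=216 R=156
Round 3 (k=44): L=156 R=15
Round 4 (k=31): L=15 R=68
Round 5 (k=22): L=68 R=208
Round 6 (k=36): L=208 R=3

Answer: 27,216 216,156 156,15 15,68 68,208 208,3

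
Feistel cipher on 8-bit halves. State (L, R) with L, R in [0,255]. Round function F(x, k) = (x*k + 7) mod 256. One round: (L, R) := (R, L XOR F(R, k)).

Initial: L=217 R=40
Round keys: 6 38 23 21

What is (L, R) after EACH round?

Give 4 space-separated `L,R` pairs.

Answer: 40,46 46,243 243,242 242,18

Derivation:
Round 1 (k=6): L=40 R=46
Round 2 (k=38): L=46 R=243
Round 3 (k=23): L=243 R=242
Round 4 (k=21): L=242 R=18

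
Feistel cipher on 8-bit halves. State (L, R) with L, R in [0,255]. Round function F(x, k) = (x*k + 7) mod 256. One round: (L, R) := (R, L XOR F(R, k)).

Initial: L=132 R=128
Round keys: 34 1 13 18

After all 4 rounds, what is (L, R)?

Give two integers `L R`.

Answer: 10 177

Derivation:
Round 1 (k=34): L=128 R=131
Round 2 (k=1): L=131 R=10
Round 3 (k=13): L=10 R=10
Round 4 (k=18): L=10 R=177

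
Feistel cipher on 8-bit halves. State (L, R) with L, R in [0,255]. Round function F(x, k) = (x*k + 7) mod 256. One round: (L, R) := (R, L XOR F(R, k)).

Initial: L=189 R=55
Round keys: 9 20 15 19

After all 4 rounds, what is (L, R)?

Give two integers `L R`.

Round 1 (k=9): L=55 R=75
Round 2 (k=20): L=75 R=212
Round 3 (k=15): L=212 R=56
Round 4 (k=19): L=56 R=251

Answer: 56 251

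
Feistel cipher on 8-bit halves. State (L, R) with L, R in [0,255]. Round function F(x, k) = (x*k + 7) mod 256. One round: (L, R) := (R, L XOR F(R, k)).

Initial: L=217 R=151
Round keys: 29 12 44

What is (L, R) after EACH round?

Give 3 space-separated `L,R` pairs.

Round 1 (k=29): L=151 R=251
Round 2 (k=12): L=251 R=92
Round 3 (k=44): L=92 R=44

Answer: 151,251 251,92 92,44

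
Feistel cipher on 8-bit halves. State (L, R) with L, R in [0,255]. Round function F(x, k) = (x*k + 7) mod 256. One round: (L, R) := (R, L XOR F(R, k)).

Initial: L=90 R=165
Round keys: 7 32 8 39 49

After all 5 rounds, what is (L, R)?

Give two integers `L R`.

Answer: 250 38

Derivation:
Round 1 (k=7): L=165 R=208
Round 2 (k=32): L=208 R=162
Round 3 (k=8): L=162 R=199
Round 4 (k=39): L=199 R=250
Round 5 (k=49): L=250 R=38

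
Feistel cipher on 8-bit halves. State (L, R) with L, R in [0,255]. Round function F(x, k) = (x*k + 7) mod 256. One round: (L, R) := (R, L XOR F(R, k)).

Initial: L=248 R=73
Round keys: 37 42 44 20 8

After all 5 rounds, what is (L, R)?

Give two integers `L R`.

Round 1 (k=37): L=73 R=108
Round 2 (k=42): L=108 R=246
Round 3 (k=44): L=246 R=35
Round 4 (k=20): L=35 R=53
Round 5 (k=8): L=53 R=140

Answer: 53 140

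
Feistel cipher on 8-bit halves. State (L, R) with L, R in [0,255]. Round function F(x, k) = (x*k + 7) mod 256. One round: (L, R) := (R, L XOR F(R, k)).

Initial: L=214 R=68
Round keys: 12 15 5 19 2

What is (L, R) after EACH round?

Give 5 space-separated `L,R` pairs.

Round 1 (k=12): L=68 R=225
Round 2 (k=15): L=225 R=114
Round 3 (k=5): L=114 R=160
Round 4 (k=19): L=160 R=149
Round 5 (k=2): L=149 R=145

Answer: 68,225 225,114 114,160 160,149 149,145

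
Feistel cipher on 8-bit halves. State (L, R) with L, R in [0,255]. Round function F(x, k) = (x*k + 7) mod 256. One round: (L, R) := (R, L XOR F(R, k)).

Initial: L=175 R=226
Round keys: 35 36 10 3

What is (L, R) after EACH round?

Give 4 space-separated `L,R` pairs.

Round 1 (k=35): L=226 R=66
Round 2 (k=36): L=66 R=173
Round 3 (k=10): L=173 R=139
Round 4 (k=3): L=139 R=5

Answer: 226,66 66,173 173,139 139,5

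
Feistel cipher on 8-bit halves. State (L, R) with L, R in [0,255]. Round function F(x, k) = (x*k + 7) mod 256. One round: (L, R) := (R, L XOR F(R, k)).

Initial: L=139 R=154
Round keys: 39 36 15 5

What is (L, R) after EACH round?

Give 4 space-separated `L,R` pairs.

Round 1 (k=39): L=154 R=246
Round 2 (k=36): L=246 R=5
Round 3 (k=15): L=5 R=164
Round 4 (k=5): L=164 R=62

Answer: 154,246 246,5 5,164 164,62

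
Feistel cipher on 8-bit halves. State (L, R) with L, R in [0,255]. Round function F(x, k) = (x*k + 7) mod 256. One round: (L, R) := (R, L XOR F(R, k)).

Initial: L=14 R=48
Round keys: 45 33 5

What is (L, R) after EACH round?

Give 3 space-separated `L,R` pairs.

Round 1 (k=45): L=48 R=121
Round 2 (k=33): L=121 R=144
Round 3 (k=5): L=144 R=174

Answer: 48,121 121,144 144,174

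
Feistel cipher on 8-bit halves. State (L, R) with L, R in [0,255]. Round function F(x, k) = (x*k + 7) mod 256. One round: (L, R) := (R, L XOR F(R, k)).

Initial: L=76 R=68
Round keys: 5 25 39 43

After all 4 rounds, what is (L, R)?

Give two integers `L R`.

Round 1 (k=5): L=68 R=23
Round 2 (k=25): L=23 R=2
Round 3 (k=39): L=2 R=66
Round 4 (k=43): L=66 R=31

Answer: 66 31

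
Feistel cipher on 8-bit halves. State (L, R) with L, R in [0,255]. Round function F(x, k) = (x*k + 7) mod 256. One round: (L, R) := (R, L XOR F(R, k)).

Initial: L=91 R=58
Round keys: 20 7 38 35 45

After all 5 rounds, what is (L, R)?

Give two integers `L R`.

Answer: 235 31

Derivation:
Round 1 (k=20): L=58 R=212
Round 2 (k=7): L=212 R=233
Round 3 (k=38): L=233 R=73
Round 4 (k=35): L=73 R=235
Round 5 (k=45): L=235 R=31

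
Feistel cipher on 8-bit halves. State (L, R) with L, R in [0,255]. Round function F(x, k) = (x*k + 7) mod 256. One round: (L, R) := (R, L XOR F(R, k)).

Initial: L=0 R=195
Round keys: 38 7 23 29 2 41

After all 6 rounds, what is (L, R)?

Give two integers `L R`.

Answer: 110 158

Derivation:
Round 1 (k=38): L=195 R=249
Round 2 (k=7): L=249 R=21
Round 3 (k=23): L=21 R=19
Round 4 (k=29): L=19 R=59
Round 5 (k=2): L=59 R=110
Round 6 (k=41): L=110 R=158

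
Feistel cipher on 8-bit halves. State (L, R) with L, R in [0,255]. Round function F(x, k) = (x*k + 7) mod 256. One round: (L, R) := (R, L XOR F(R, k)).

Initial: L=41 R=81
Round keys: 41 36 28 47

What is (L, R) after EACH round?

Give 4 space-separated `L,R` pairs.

Answer: 81,41 41,154 154,246 246,171

Derivation:
Round 1 (k=41): L=81 R=41
Round 2 (k=36): L=41 R=154
Round 3 (k=28): L=154 R=246
Round 4 (k=47): L=246 R=171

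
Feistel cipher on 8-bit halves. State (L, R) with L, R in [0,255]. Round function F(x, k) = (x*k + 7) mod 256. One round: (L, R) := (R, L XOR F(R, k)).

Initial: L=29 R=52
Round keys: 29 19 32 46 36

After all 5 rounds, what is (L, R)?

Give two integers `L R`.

Round 1 (k=29): L=52 R=246
Round 2 (k=19): L=246 R=125
Round 3 (k=32): L=125 R=81
Round 4 (k=46): L=81 R=232
Round 5 (k=36): L=232 R=246

Answer: 232 246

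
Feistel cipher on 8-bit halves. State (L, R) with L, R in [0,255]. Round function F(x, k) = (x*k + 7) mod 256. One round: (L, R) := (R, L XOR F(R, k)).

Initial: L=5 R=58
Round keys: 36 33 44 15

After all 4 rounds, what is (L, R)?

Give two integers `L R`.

Round 1 (k=36): L=58 R=42
Round 2 (k=33): L=42 R=75
Round 3 (k=44): L=75 R=193
Round 4 (k=15): L=193 R=29

Answer: 193 29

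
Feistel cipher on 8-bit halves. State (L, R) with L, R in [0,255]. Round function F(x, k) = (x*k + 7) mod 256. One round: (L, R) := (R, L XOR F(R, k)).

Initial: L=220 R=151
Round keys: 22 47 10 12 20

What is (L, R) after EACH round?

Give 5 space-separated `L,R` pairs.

Round 1 (k=22): L=151 R=221
Round 2 (k=47): L=221 R=13
Round 3 (k=10): L=13 R=84
Round 4 (k=12): L=84 R=250
Round 5 (k=20): L=250 R=219

Answer: 151,221 221,13 13,84 84,250 250,219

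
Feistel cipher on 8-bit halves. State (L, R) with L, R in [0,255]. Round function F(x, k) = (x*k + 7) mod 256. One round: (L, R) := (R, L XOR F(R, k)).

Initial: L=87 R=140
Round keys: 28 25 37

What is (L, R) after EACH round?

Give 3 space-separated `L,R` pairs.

Round 1 (k=28): L=140 R=0
Round 2 (k=25): L=0 R=139
Round 3 (k=37): L=139 R=30

Answer: 140,0 0,139 139,30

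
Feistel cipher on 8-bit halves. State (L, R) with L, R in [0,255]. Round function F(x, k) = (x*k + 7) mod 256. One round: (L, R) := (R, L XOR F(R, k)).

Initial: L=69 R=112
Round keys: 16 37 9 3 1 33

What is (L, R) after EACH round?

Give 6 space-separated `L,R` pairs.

Answer: 112,66 66,225 225,178 178,252 252,177 177,36

Derivation:
Round 1 (k=16): L=112 R=66
Round 2 (k=37): L=66 R=225
Round 3 (k=9): L=225 R=178
Round 4 (k=3): L=178 R=252
Round 5 (k=1): L=252 R=177
Round 6 (k=33): L=177 R=36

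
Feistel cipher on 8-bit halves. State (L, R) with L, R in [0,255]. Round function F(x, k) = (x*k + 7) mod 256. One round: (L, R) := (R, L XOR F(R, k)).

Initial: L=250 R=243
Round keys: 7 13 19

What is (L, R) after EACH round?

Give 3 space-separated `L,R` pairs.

Answer: 243,86 86,150 150,127

Derivation:
Round 1 (k=7): L=243 R=86
Round 2 (k=13): L=86 R=150
Round 3 (k=19): L=150 R=127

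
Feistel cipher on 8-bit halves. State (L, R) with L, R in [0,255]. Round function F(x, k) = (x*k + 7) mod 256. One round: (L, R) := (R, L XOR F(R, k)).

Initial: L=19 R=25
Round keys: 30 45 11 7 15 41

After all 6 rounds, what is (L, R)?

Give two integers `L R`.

Answer: 212 181

Derivation:
Round 1 (k=30): L=25 R=230
Round 2 (k=45): L=230 R=108
Round 3 (k=11): L=108 R=77
Round 4 (k=7): L=77 R=78
Round 5 (k=15): L=78 R=212
Round 6 (k=41): L=212 R=181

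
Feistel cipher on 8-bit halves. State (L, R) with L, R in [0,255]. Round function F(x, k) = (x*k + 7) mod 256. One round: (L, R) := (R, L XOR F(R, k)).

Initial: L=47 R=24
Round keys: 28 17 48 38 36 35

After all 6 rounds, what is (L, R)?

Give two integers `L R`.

Answer: 64 241

Derivation:
Round 1 (k=28): L=24 R=136
Round 2 (k=17): L=136 R=23
Round 3 (k=48): L=23 R=223
Round 4 (k=38): L=223 R=54
Round 5 (k=36): L=54 R=64
Round 6 (k=35): L=64 R=241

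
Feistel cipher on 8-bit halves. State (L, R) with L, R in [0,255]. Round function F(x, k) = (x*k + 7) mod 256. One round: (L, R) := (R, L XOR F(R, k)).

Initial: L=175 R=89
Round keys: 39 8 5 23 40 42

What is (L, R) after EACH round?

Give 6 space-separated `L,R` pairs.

Round 1 (k=39): L=89 R=57
Round 2 (k=8): L=57 R=150
Round 3 (k=5): L=150 R=204
Round 4 (k=23): L=204 R=205
Round 5 (k=40): L=205 R=195
Round 6 (k=42): L=195 R=200

Answer: 89,57 57,150 150,204 204,205 205,195 195,200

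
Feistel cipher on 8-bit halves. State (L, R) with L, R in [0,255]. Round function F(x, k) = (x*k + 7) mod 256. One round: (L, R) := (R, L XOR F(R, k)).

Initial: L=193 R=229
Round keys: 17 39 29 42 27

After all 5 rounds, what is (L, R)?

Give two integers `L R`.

Round 1 (k=17): L=229 R=253
Round 2 (k=39): L=253 R=119
Round 3 (k=29): L=119 R=127
Round 4 (k=42): L=127 R=170
Round 5 (k=27): L=170 R=138

Answer: 170 138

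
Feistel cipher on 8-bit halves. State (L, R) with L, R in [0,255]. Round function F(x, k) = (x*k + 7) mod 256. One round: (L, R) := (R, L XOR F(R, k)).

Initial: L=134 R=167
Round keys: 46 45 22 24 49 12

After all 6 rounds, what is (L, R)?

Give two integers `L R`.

Answer: 203 241

Derivation:
Round 1 (k=46): L=167 R=143
Round 2 (k=45): L=143 R=141
Round 3 (k=22): L=141 R=170
Round 4 (k=24): L=170 R=122
Round 5 (k=49): L=122 R=203
Round 6 (k=12): L=203 R=241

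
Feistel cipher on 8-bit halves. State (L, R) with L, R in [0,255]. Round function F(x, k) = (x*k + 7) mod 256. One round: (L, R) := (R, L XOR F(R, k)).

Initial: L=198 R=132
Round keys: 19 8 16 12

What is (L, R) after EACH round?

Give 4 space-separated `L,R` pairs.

Round 1 (k=19): L=132 R=21
Round 2 (k=8): L=21 R=43
Round 3 (k=16): L=43 R=162
Round 4 (k=12): L=162 R=180

Answer: 132,21 21,43 43,162 162,180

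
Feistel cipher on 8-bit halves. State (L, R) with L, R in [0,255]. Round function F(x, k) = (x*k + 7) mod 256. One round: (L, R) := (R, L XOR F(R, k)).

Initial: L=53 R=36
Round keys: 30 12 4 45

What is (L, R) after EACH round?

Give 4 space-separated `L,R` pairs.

Answer: 36,10 10,91 91,121 121,23

Derivation:
Round 1 (k=30): L=36 R=10
Round 2 (k=12): L=10 R=91
Round 3 (k=4): L=91 R=121
Round 4 (k=45): L=121 R=23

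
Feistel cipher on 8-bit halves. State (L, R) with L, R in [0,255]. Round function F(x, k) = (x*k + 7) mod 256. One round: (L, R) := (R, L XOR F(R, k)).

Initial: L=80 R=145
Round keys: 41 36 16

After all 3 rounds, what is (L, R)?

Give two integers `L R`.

Round 1 (k=41): L=145 R=16
Round 2 (k=36): L=16 R=214
Round 3 (k=16): L=214 R=119

Answer: 214 119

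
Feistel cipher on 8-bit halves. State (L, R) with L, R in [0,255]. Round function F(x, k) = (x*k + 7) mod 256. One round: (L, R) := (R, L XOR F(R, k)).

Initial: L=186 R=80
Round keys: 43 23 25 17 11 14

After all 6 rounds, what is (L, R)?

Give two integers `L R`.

Round 1 (k=43): L=80 R=205
Round 2 (k=23): L=205 R=34
Round 3 (k=25): L=34 R=148
Round 4 (k=17): L=148 R=249
Round 5 (k=11): L=249 R=46
Round 6 (k=14): L=46 R=114

Answer: 46 114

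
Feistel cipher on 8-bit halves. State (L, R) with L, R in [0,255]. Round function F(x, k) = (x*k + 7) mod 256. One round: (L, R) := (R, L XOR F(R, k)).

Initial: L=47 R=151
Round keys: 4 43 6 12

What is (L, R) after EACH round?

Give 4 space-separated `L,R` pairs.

Round 1 (k=4): L=151 R=76
Round 2 (k=43): L=76 R=92
Round 3 (k=6): L=92 R=99
Round 4 (k=12): L=99 R=247

Answer: 151,76 76,92 92,99 99,247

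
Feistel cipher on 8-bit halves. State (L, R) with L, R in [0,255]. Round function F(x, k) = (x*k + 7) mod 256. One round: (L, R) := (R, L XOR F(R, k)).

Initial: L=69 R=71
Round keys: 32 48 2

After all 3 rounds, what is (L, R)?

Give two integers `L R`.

Round 1 (k=32): L=71 R=162
Round 2 (k=48): L=162 R=32
Round 3 (k=2): L=32 R=229

Answer: 32 229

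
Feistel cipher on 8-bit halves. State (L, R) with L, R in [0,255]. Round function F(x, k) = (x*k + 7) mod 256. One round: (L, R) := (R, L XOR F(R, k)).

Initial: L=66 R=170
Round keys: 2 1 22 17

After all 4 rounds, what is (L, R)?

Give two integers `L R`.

Answer: 250 43

Derivation:
Round 1 (k=2): L=170 R=25
Round 2 (k=1): L=25 R=138
Round 3 (k=22): L=138 R=250
Round 4 (k=17): L=250 R=43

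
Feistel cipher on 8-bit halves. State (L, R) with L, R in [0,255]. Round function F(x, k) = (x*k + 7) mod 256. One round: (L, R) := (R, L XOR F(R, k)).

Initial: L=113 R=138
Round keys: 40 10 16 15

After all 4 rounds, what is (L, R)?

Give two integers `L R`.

Answer: 113 47

Derivation:
Round 1 (k=40): L=138 R=230
Round 2 (k=10): L=230 R=137
Round 3 (k=16): L=137 R=113
Round 4 (k=15): L=113 R=47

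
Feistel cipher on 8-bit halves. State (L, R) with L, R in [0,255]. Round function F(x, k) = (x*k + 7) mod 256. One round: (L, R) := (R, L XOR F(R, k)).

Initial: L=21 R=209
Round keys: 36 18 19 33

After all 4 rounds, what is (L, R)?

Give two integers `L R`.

Round 1 (k=36): L=209 R=126
Round 2 (k=18): L=126 R=50
Round 3 (k=19): L=50 R=195
Round 4 (k=33): L=195 R=24

Answer: 195 24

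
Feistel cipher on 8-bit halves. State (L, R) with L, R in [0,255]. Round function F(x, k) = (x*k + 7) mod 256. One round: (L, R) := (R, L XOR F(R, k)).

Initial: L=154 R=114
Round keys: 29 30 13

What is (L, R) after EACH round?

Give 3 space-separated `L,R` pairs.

Answer: 114,107 107,227 227,229

Derivation:
Round 1 (k=29): L=114 R=107
Round 2 (k=30): L=107 R=227
Round 3 (k=13): L=227 R=229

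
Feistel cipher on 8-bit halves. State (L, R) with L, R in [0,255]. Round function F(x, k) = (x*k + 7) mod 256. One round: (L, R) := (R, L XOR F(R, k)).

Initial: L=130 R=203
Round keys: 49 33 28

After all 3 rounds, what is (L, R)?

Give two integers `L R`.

Answer: 172 183

Derivation:
Round 1 (k=49): L=203 R=96
Round 2 (k=33): L=96 R=172
Round 3 (k=28): L=172 R=183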